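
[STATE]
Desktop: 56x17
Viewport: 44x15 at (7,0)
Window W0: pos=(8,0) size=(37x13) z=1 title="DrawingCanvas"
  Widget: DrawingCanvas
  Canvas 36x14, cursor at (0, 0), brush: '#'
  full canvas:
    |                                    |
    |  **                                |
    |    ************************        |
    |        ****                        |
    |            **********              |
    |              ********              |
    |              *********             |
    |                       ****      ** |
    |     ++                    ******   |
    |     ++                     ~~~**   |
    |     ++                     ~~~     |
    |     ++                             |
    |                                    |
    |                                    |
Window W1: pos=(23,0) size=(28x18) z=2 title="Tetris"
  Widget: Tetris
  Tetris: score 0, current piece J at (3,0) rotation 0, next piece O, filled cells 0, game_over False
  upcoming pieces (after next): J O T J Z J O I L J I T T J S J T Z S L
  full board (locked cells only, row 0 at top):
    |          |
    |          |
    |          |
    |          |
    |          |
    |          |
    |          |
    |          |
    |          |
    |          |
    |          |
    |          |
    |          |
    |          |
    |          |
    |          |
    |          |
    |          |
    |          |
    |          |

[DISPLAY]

 ┏━━━━━━━━━━━━━━┏━━━━━━━━━━━━━━━━━━━━━━━━━━┓
 ┃ DrawingCanvas┃ Tetris                   ┃
 ┠──────────────┠──────────────────────────┨
 ┃+             ┃          │Next:          ┃
 ┃  **          ┃          │▓▓             ┃
 ┃    **********┃          │▓▓             ┃
 ┃        ****  ┃          │               ┃
 ┃            **┃          │               ┃
 ┃              ┃          │               ┃
 ┃              ┃          │Score:         ┃
 ┃              ┃          │0              ┃
 ┃     ++       ┃          │               ┃
 ┗━━━━━━━━━━━━━━┃          │               ┃
                ┃          │               ┃
                ┃          │               ┃


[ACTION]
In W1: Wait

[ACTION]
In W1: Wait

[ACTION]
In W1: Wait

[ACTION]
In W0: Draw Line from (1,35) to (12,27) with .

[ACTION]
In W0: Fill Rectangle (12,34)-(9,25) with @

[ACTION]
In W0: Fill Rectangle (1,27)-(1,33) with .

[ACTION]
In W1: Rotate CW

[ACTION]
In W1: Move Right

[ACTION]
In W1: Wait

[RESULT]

 ┏━━━━━━━━━━━━━━┏━━━━━━━━━━━━━━━━━━━━━━━━━━┓
 ┃ DrawingCanvas┃ Tetris                   ┃
 ┠──────────────┠──────────────────────────┨
 ┃+             ┃    █     │Next:          ┃
 ┃  **          ┃          │▓▓             ┃
 ┃    **********┃          │▓▓             ┃
 ┃        ****  ┃          │               ┃
 ┃            **┃          │               ┃
 ┃              ┃          │               ┃
 ┃              ┃          │Score:         ┃
 ┃              ┃          │0              ┃
 ┃     ++       ┃          │               ┃
 ┗━━━━━━━━━━━━━━┃          │               ┃
                ┃          │               ┃
                ┃          │               ┃


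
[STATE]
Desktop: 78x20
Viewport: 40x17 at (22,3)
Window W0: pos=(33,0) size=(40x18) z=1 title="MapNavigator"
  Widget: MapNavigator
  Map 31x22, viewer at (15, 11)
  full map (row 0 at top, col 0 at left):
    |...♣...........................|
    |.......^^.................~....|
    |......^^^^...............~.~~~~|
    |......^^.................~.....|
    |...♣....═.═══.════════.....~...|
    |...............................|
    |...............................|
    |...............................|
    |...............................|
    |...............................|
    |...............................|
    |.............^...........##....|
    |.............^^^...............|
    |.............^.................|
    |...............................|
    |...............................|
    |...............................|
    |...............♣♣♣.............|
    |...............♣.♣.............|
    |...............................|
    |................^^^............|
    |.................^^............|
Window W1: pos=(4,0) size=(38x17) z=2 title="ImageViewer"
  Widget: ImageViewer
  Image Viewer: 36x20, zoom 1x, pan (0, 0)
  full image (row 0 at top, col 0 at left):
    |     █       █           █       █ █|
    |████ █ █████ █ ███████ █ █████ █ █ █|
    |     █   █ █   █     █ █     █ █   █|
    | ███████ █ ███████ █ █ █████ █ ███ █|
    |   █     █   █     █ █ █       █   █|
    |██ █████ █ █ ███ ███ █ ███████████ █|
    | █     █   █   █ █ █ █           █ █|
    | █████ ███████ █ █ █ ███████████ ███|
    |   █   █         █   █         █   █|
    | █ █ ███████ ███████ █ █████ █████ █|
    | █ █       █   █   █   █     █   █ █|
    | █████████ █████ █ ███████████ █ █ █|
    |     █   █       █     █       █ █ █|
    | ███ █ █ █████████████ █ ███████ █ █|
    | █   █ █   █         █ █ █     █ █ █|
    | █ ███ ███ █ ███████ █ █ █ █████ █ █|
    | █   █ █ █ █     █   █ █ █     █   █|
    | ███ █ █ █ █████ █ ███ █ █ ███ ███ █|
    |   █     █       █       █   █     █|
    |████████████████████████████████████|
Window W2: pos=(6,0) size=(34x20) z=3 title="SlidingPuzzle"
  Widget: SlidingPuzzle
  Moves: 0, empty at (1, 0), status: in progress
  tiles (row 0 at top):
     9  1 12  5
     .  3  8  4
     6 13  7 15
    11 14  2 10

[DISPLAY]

┬────┐           ┃█┃....═.═══.════════..
│  5 │           ┃█┃....................
┼────┤           ┃█┃....................
│  4 │           ┃█┃....................
┼────┤           ┃█┃....................
│ 15 │           ┃█┃....................
┼────┤           ┃█┃....................
│ 10 │           ┃█┃.........^.@........
┴────┘           ┃█┃.........^^^........
                 ┃█┃.........^..........
                 ┃█┃....................
                 ┃█┃....................
                 ┃█┃....................
                 ┃━┛...........♣♣♣......
                 ┃━━━━━━━━━━━━━━━━━━━━━━
                 ┃                      
━━━━━━━━━━━━━━━━━┛                      


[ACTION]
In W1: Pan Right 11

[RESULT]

┬────┐           ┃ ┃....═.═══.════════..
│  5 │           ┃ ┃....................
┼────┤           ┃ ┃....................
│  4 │           ┃ ┃....................
┼────┤           ┃ ┃....................
│ 15 │           ┃ ┃....................
┼────┤           ┃ ┃....................
│ 10 │           ┃ ┃.........^.@........
┴────┘           ┃ ┃.........^^^........
                 ┃ ┃.........^..........
                 ┃ ┃....................
                 ┃ ┃....................
                 ┃ ┃....................
                 ┃━┛...........♣♣♣......
                 ┃━━━━━━━━━━━━━━━━━━━━━━
                 ┃                      
━━━━━━━━━━━━━━━━━┛                      


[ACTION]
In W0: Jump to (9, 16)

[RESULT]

┬────┐           ┃ ┃  ..................
│  5 │           ┃ ┃  ..................
┼────┤           ┃ ┃  .............^....
│  4 │           ┃ ┃  .............^^^..
┼────┤           ┃ ┃  .............^....
│ 15 │           ┃ ┃  ..................
┼────┤           ┃ ┃  ..................
│ 10 │           ┃ ┃  .........@........
┴────┘           ┃ ┃  ...............♣♣♣
                 ┃ ┃  ...............♣.♣
                 ┃ ┃  ..................
                 ┃ ┃  ................^^
                 ┃ ┃  .................^
                 ┃━┛                    
                 ┃━━━━━━━━━━━━━━━━━━━━━━
                 ┃                      
━━━━━━━━━━━━━━━━━┛                      


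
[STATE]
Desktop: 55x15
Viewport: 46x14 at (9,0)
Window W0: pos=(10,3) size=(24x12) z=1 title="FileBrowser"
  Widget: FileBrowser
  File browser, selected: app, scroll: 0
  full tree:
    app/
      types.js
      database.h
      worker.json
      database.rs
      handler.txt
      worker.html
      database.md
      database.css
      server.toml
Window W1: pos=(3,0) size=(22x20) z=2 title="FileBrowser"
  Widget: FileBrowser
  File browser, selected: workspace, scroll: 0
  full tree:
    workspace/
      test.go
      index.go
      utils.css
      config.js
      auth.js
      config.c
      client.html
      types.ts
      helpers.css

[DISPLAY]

━━━━━━━━━━━━━━━┓                              
Browser        ┃                              
───────────────┨                              
 workspace/    ┃━━━━━━━━┓                     
est.go         ┃        ┃                     
ndex.go        ┃────────┨                     
tils.css       ┃        ┃                     
onfig.js       ┃        ┃                     
uth.js         ┃        ┃                     
onfig.c        ┃n       ┃                     
lient.html     ┃s       ┃                     
ypes.ts        ┃t       ┃                     
elpers.css     ┃l       ┃                     
               ┃d       ┃                     


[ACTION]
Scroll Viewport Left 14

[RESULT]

   ┏━━━━━━━━━━━━━━━━━━━━┓                     
   ┃ FileBrowser        ┃                     
   ┠────────────────────┨                     
   ┃> [-] workspace/    ┃━━━━━━━━┓            
   ┃    test.go         ┃        ┃            
   ┃    index.go        ┃────────┨            
   ┃    utils.css       ┃        ┃            
   ┃    config.js       ┃        ┃            
   ┃    auth.js         ┃        ┃            
   ┃    config.c        ┃n       ┃            
   ┃    client.html     ┃s       ┃            
   ┃    types.ts        ┃t       ┃            
   ┃    helpers.css     ┃l       ┃            
   ┃                    ┃d       ┃            


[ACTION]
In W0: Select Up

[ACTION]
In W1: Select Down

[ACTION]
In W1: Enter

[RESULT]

   ┏━━━━━━━━━━━━━━━━━━━━┓                     
   ┃ FileBrowser        ┃                     
   ┠────────────────────┨                     
   ┃  [-] workspace/    ┃━━━━━━━━┓            
   ┃  > test.go         ┃        ┃            
   ┃    index.go        ┃────────┨            
   ┃    utils.css       ┃        ┃            
   ┃    config.js       ┃        ┃            
   ┃    auth.js         ┃        ┃            
   ┃    config.c        ┃n       ┃            
   ┃    client.html     ┃s       ┃            
   ┃    types.ts        ┃t       ┃            
   ┃    helpers.css     ┃l       ┃            
   ┃                    ┃d       ┃            


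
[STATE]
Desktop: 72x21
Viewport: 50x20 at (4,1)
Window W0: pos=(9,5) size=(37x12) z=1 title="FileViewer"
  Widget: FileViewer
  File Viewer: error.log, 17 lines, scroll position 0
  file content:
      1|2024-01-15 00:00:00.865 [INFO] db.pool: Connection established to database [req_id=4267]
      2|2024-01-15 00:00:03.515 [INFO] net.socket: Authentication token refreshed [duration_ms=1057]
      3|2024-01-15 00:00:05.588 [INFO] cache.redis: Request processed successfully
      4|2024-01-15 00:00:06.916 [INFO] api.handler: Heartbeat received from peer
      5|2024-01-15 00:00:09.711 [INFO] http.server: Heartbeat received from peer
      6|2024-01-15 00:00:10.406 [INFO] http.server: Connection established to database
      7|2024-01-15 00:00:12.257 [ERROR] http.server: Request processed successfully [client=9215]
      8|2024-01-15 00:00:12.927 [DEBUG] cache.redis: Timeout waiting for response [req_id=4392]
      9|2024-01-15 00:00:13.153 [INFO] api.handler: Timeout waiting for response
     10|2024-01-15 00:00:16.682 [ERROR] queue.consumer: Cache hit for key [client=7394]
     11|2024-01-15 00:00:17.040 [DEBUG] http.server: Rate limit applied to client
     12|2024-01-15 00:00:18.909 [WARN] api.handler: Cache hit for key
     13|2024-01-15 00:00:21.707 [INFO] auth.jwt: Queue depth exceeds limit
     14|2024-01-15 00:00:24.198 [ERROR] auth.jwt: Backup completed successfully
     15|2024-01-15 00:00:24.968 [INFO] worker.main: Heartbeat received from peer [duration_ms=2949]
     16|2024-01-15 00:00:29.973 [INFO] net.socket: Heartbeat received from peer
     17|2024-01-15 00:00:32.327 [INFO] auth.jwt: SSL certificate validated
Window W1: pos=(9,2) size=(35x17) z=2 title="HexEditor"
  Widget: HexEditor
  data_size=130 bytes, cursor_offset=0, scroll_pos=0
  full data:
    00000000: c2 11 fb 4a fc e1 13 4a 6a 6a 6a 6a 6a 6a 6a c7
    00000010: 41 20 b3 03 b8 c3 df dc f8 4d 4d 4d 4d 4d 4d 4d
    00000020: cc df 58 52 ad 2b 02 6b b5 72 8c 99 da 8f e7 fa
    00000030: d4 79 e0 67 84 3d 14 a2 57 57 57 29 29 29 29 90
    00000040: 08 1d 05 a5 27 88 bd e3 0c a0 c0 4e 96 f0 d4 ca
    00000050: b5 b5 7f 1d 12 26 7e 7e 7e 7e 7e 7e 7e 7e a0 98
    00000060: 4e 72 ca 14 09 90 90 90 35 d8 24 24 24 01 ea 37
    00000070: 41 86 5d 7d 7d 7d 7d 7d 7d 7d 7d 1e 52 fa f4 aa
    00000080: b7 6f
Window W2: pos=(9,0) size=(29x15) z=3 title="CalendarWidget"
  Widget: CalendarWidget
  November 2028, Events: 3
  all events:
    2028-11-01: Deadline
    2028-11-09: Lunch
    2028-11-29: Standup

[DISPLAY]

     ┃ CalendarWidget            ┃                
     ┠───────────────────────────┨━━━━━┓          
     ┃       November 2028       ┃     ┃          
     ┃Mo Tu We Th Fr Sa Su       ┃─────┨          
     ┃       1*  2  3  4  5      ┃13 4a┃━┓        
     ┃ 6  7  8  9* 10 11 12      ┃df dc┃ ┃        
     ┃13 14 15 16 17 18 19       ┃02 6b┃─┨        
     ┃20 21 22 23 24 25 26       ┃14 a2┃▲┃        
     ┃27 28 29* 30               ┃bd e3┃█┃        
     ┃                           ┃7e 7e┃░┃        
     ┃                           ┃90 90┃░┃        
     ┃                           ┃7d 7d┃░┃        
     ┃                           ┃     ┃░┃        
     ┗━━━━━━━━━━━━━━━━━━━━━━━━━━━┛     ┃░┃        
     ┃                                 ┃▼┃        
     ┃                                 ┃━┛        
     ┃                                 ┃          
     ┗━━━━━━━━━━━━━━━━━━━━━━━━━━━━━━━━━┛          
                                                  
                                                  


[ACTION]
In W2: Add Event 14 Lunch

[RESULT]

     ┃ CalendarWidget            ┃                
     ┠───────────────────────────┨━━━━━┓          
     ┃       November 2028       ┃     ┃          
     ┃Mo Tu We Th Fr Sa Su       ┃─────┨          
     ┃       1*  2  3  4  5      ┃13 4a┃━┓        
     ┃ 6  7  8  9* 10 11 12      ┃df dc┃ ┃        
     ┃13 14* 15 16 17 18 19      ┃02 6b┃─┨        
     ┃20 21 22 23 24 25 26       ┃14 a2┃▲┃        
     ┃27 28 29* 30               ┃bd e3┃█┃        
     ┃                           ┃7e 7e┃░┃        
     ┃                           ┃90 90┃░┃        
     ┃                           ┃7d 7d┃░┃        
     ┃                           ┃     ┃░┃        
     ┗━━━━━━━━━━━━━━━━━━━━━━━━━━━┛     ┃░┃        
     ┃                                 ┃▼┃        
     ┃                                 ┃━┛        
     ┃                                 ┃          
     ┗━━━━━━━━━━━━━━━━━━━━━━━━━━━━━━━━━┛          
                                                  
                                                  


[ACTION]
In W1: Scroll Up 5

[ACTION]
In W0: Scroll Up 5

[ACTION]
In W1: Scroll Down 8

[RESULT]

     ┃ CalendarWidget            ┃                
     ┠───────────────────────────┨━━━━━┓          
     ┃       November 2028       ┃     ┃          
     ┃Mo Tu We Th Fr Sa Su       ┃─────┨          
     ┃       1*  2  3  4  5      ┃     ┃━┓        
     ┃ 6  7  8  9* 10 11 12      ┃     ┃ ┃        
     ┃13 14* 15 16 17 18 19      ┃     ┃─┨        
     ┃20 21 22 23 24 25 26       ┃     ┃▲┃        
     ┃27 28 29* 30               ┃     ┃█┃        
     ┃                           ┃     ┃░┃        
     ┃                           ┃     ┃░┃        
     ┃                           ┃     ┃░┃        
     ┃                           ┃     ┃░┃        
     ┗━━━━━━━━━━━━━━━━━━━━━━━━━━━┛     ┃░┃        
     ┃                                 ┃▼┃        
     ┃                                 ┃━┛        
     ┃                                 ┃          
     ┗━━━━━━━━━━━━━━━━━━━━━━━━━━━━━━━━━┛          
                                                  
                                                  


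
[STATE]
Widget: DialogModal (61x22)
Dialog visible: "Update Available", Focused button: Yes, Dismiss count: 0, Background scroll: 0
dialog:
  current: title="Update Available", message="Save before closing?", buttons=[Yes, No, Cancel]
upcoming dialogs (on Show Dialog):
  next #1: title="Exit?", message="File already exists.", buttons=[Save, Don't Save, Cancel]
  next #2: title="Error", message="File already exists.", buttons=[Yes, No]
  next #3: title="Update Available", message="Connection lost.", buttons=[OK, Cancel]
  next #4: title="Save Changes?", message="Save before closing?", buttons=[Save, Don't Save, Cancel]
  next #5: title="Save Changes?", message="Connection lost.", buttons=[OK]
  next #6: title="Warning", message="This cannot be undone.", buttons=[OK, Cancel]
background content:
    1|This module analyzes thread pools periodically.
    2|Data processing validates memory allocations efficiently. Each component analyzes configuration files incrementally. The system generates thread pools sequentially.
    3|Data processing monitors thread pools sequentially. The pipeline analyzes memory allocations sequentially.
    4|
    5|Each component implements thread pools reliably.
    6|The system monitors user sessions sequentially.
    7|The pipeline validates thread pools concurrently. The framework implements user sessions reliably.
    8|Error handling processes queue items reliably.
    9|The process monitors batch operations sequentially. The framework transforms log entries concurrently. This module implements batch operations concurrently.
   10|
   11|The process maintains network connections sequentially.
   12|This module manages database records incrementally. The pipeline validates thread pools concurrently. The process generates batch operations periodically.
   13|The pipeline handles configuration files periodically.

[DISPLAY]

This module analyzes thread pools periodically.              
Data processing validates memory allocations efficiently. Eac
Data processing monitors thread pools sequentially. The pipel
                                                             
Each component implements thread pools reliably.             
The system monitors user sessions sequentially.              
The pipeline validates thread pools concurrently. The framewo
Error handling processes queue items reliably.               
The process monito┌──────────────────────┐entially. The frame
                  │   Update Available   │                   
The process mainta│ Save before closing? │sequentially.      
This module manage│ [Yes]  No   Cancel   │mentally. The pipel
The pipeline handl└──────────────────────┘eriodically.       
                                                             
                                                             
                                                             
                                                             
                                                             
                                                             
                                                             
                                                             
                                                             


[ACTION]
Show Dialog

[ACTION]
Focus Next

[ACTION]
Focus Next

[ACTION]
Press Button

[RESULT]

This module analyzes thread pools periodically.              
Data processing validates memory allocations efficiently. Eac
Data processing monitors thread pools sequentially. The pipel
                                                             
Each component implements thread pools reliably.             
The system monitors user sessions sequentially.              
The pipeline validates thread pools concurrently. The framewo
Error handling processes queue items reliably.               
The process monitors batch operations sequentially. The frame
                                                             
The process maintains network connections sequentially.      
This module manages database records incrementally. The pipel
The pipeline handles configuration files periodically.       
                                                             
                                                             
                                                             
                                                             
                                                             
                                                             
                                                             
                                                             
                                                             


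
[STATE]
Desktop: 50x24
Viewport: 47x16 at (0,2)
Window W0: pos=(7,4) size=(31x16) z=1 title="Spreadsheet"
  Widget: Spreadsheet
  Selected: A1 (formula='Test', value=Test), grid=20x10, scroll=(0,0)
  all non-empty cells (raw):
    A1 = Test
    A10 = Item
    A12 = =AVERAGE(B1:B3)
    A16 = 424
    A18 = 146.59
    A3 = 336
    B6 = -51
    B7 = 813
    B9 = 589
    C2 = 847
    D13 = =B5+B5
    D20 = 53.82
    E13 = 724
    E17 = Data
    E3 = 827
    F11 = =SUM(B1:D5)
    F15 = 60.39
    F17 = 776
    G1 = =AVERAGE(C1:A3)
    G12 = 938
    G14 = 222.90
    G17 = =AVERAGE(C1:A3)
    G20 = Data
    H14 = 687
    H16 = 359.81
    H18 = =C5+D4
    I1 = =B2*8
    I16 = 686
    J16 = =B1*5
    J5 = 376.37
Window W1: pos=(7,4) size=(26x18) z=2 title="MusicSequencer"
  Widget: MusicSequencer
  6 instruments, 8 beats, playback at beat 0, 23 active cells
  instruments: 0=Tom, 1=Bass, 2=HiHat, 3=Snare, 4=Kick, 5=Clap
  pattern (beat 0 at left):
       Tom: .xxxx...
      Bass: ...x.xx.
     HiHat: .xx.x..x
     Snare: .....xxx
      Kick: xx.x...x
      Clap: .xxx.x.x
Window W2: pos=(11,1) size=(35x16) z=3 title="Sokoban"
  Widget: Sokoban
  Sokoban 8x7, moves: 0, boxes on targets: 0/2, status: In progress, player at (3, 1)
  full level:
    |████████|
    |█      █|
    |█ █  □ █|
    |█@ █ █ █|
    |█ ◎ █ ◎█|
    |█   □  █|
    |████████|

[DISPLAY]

           ┃ Sokoban                         ┃ 
           ┠─────────────────────────────────┨ 
       ┏━━━┃████████                         ┃ 
       ┃ Mu┃█      █                         ┃ 
       ┠───┃█ █  □ █                         ┃ 
       ┃   ┃█@ █ █ █                         ┃ 
       ┃   ┃█ ◎ █ ◎█                         ┃ 
       ┃  B┃█   □  █                         ┃ 
       ┃ Hi┃████████                         ┃ 
       ┃ Sn┃Moves: 0  0/2                    ┃ 
       ┃  K┃                                 ┃ 
       ┃  C┃                                 ┃ 
       ┃   ┃                                 ┃ 
       ┃   ┃                                 ┃ 
       ┃   ┗━━━━━━━━━━━━━━━━━━━━━━━━━━━━━━━━━┛ 
       ┃                        ┃  0 ┃         


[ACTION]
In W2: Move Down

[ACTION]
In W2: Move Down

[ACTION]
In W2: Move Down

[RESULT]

           ┃ Sokoban                         ┃ 
           ┠─────────────────────────────────┨ 
       ┏━━━┃████████                         ┃ 
       ┃ Mu┃█      █                         ┃ 
       ┠───┃█ █  □ █                         ┃ 
       ┃   ┃█  █ █ █                         ┃ 
       ┃   ┃█ ◎ █ ◎█                         ┃ 
       ┃  B┃█@  □  █                         ┃ 
       ┃ Hi┃████████                         ┃ 
       ┃ Sn┃Moves: 2  0/2                    ┃ 
       ┃  K┃                                 ┃ 
       ┃  C┃                                 ┃ 
       ┃   ┃                                 ┃ 
       ┃   ┃                                 ┃ 
       ┃   ┗━━━━━━━━━━━━━━━━━━━━━━━━━━━━━━━━━┛ 
       ┃                        ┃  0 ┃         


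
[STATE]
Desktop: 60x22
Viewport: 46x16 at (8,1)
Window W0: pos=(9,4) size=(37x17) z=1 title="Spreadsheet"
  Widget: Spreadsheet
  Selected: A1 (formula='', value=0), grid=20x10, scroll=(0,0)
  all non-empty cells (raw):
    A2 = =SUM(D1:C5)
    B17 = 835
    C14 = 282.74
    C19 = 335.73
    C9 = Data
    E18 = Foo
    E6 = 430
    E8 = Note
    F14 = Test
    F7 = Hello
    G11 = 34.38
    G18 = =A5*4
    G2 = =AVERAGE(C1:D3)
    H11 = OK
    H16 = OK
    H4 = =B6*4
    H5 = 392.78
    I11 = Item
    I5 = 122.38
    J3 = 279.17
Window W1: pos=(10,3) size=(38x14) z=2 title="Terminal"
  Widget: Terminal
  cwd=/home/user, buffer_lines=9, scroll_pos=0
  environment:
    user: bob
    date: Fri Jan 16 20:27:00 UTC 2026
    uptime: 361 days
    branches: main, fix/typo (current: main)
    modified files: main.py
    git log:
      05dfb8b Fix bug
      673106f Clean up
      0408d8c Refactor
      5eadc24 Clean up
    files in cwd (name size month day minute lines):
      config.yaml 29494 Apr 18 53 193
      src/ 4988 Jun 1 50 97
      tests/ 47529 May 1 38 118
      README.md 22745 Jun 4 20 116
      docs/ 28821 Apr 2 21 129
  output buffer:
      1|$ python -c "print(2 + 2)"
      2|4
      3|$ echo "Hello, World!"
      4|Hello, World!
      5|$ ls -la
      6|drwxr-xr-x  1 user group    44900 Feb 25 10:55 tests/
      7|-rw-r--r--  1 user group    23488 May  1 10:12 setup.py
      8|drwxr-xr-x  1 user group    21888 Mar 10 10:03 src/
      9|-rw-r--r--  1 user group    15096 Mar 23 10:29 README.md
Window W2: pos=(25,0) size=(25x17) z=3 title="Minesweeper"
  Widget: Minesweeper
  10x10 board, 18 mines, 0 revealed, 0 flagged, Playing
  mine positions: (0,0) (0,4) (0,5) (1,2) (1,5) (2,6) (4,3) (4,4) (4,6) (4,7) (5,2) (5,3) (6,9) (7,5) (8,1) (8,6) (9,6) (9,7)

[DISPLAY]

                 ┃ Minesweeper           ┃    
                 ┠───────────────────────┨    
  ┏━━━━━━━━━━━━━━┃■■■■■■■■■■             ┃    
 ┏┃ Terminal     ┃■■■■■■■■■■             ┃    
 ┃┠──────────────┃■■■■■■■■■■             ┃    
 ┠┃$ python -c "p┃■■■■■■■■■■             ┃    
 ┃┃4             ┃■■■■■■■■■■             ┃    
 ┃┃$ echo "Hello,┃■■■■■■■■■■             ┃    
 ┃┃Hello, World! ┃■■■■■■■■■■             ┃    
 ┃┃$ ls -la      ┃■■■■■■■■■■             ┃    
 ┃┃drwxr-xr-x  1 ┃■■■■■■■■■■             ┃    
 ┃┃-rw-r--r--  1 ┃■■■■■■■■■■             ┃    
 ┃┃drwxr-xr-x  1 ┃                       ┃    
 ┃┃-rw-r--r--  1 ┃                       ┃    
 ┃┃$ █           ┃                       ┃    
 ┃┗━━━━━━━━━━━━━━┗━━━━━━━━━━━━━━━━━━━━━━━┛    


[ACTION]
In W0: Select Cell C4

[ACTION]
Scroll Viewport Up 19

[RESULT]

                 ┏━━━━━━━━━━━━━━━━━━━━━━━┓    
                 ┃ Minesweeper           ┃    
                 ┠───────────────────────┨    
  ┏━━━━━━━━━━━━━━┃■■■■■■■■■■             ┃    
 ┏┃ Terminal     ┃■■■■■■■■■■             ┃    
 ┃┠──────────────┃■■■■■■■■■■             ┃    
 ┠┃$ python -c "p┃■■■■■■■■■■             ┃    
 ┃┃4             ┃■■■■■■■■■■             ┃    
 ┃┃$ echo "Hello,┃■■■■■■■■■■             ┃    
 ┃┃Hello, World! ┃■■■■■■■■■■             ┃    
 ┃┃$ ls -la      ┃■■■■■■■■■■             ┃    
 ┃┃drwxr-xr-x  1 ┃■■■■■■■■■■             ┃    
 ┃┃-rw-r--r--  1 ┃■■■■■■■■■■             ┃    
 ┃┃drwxr-xr-x  1 ┃                       ┃    
 ┃┃-rw-r--r--  1 ┃                       ┃    
 ┃┃$ █           ┃                       ┃    


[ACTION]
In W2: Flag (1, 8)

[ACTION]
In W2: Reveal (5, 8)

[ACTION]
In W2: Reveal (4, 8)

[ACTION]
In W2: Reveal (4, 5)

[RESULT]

                 ┏━━━━━━━━━━━━━━━━━━━━━━━┓    
                 ┃ Minesweeper           ┃    
                 ┠───────────────────────┨    
  ┏━━━━━━━━━━━━━━┃■■■■■■■■■■             ┃    
 ┏┃ Terminal     ┃■■■■■■■■⚑■             ┃    
 ┃┠──────────────┃■■■■■■■■■■             ┃    
 ┠┃$ python -c "p┃■■■■■■■■■■             ┃    
 ┃┃4             ┃■■■■■2■■1■             ┃    
 ┃┃$ echo "Hello,┃■■■■■■■■2■             ┃    
 ┃┃Hello, World! ┃■■■■■■■■■■             ┃    
 ┃┃$ ls -la      ┃■■■■■■■■■■             ┃    
 ┃┃drwxr-xr-x  1 ┃■■■■■■■■■■             ┃    
 ┃┃-rw-r--r--  1 ┃■■■■■■■■■■             ┃    
 ┃┃drwxr-xr-x  1 ┃                       ┃    
 ┃┃-rw-r--r--  1 ┃                       ┃    
 ┃┃$ █           ┃                       ┃    


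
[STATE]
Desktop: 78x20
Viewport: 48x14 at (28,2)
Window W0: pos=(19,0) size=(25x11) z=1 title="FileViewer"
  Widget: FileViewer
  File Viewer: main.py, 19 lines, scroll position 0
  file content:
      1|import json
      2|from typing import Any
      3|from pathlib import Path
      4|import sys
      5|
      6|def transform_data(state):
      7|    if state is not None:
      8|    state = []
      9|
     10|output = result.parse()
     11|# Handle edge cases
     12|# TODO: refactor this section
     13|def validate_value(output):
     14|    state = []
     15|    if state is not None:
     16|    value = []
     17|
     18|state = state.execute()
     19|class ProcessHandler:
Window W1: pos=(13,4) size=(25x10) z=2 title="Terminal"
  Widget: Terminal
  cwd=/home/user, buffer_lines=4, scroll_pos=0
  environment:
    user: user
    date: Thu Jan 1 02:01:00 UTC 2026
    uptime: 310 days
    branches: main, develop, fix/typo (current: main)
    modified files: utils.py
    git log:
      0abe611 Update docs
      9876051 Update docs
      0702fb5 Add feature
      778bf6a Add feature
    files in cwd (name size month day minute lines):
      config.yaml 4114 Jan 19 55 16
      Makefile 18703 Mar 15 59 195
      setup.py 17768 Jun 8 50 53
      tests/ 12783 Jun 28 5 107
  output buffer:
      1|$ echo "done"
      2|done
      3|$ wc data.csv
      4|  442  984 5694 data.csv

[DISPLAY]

───────────────┨                                
son           ▲┃                                
━━━━━━━━━┓ Any█┃                                
         ┃t Pa░┃                                
─────────┨    ░┃                                
         ┃    ░┃                                
         ┃(sta░┃                                
         ┃t No▼┃                                
4 data.cs┃━━━━━┛                                
         ┃                                      
         ┃                                      
━━━━━━━━━┛                                      
                                                
                                                


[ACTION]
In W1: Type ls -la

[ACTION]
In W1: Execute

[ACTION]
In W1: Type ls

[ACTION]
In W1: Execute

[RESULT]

───────────────┨                                
son           ▲┃                                
━━━━━━━━━┓ Any█┃                                
         ┃t Pa░┃                                
─────────┨    ░┃                                
user grou┃    ░┃                                
user grou┃(sta░┃                                
user grou┃t No▼┃                                
         ┃━━━━━┛                                
akefile  ┃                                      
         ┃                                      
━━━━━━━━━┛                                      
                                                
                                                


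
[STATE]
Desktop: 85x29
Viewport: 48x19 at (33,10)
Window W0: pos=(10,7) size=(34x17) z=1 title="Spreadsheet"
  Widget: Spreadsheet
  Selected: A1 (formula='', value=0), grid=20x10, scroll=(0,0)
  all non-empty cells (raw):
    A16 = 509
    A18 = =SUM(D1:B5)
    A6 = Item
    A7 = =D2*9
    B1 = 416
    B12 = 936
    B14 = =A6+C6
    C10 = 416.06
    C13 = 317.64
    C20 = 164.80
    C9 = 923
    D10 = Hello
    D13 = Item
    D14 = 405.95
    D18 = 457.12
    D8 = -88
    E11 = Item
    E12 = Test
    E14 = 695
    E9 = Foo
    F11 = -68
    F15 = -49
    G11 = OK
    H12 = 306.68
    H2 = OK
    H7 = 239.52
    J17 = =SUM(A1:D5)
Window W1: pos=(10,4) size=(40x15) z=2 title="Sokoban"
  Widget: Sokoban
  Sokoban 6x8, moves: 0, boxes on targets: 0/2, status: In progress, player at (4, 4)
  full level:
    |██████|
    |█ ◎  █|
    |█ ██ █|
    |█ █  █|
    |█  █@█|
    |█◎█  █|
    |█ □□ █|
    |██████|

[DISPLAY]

                ┃                               
                ┃                               
                ┃                               
                ┃                               
                ┃                               
                ┃                               
                ┃                               
                ┃                               
━━━━━━━━━━━━━━━━┛                               
     0    ┃                                     
     0    ┃                                     
   923    ┃                                     
416.06Hell┃                                     
━━━━━━━━━━┛                                     
                                                
                                                
                                                
                                                
                                                


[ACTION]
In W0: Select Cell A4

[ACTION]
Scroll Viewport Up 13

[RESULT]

                                                
                                                
                                                
                                                
━━━━━━━━━━━━━━━━┓                               
                ┃                               
────────────────┨                               
                ┃                               
                ┃                               
                ┃                               
                ┃                               
                ┃                               
                ┃                               
                ┃                               
                ┃                               
                ┃                               
                ┃                               
                ┃                               
━━━━━━━━━━━━━━━━┛                               


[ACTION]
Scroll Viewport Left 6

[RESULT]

                                                
                                                
                                                
                                                
━━━━━━━━━━━━━━━━━━━━━━┓                         
                      ┃                         
──────────────────────┨                         
                      ┃                         
                      ┃                         
                      ┃                         
                      ┃                         
                      ┃                         
                      ┃                         
                      ┃                         
                      ┃                         
                      ┃                         
                      ┃                         
                      ┃                         
━━━━━━━━━━━━━━━━━━━━━━┛                         


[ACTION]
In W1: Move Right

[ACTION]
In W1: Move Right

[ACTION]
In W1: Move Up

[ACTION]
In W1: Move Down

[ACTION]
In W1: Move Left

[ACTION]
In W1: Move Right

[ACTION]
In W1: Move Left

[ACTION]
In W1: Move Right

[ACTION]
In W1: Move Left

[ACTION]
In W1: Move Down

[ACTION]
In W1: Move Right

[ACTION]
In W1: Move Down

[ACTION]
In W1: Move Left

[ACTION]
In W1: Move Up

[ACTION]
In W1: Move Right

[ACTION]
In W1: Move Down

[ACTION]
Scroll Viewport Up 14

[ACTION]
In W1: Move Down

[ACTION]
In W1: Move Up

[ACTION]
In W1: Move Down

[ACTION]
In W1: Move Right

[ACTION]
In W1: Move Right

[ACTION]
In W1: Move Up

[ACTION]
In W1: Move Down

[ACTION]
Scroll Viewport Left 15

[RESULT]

                                                
                                                
                                                
                                                
━━━━━━━━━━━━━━━━━━━━━━━━━━━━━━━━━━━━━┓          
Sokoban                              ┃          
─────────────────────────────────────┨          
█████                                ┃          
 ◎  █                                ┃          
 ██ █                                ┃          
 █  █                                ┃          
  █ █                                ┃          
◎█  █                                ┃          
 □□@█                                ┃          
█████                                ┃          
oves: 10  0/2                        ┃          
                                     ┃          
                                     ┃          
━━━━━━━━━━━━━━━━━━━━━━━━━━━━━━━━━━━━━┛          
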